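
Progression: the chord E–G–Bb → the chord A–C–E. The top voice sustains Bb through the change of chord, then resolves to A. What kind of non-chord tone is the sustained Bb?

The harmony at that moment is A minor triad (A, C, E); Bb is not a chord tone.
It is held over (the same pitch as the preceding Bb) and left by step down to A.
Held over from the previous chord and resolving down by step — a suspension.

Bb is a suspension.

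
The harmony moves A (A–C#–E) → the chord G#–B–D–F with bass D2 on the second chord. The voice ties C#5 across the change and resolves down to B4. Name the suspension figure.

7–6 suspension.

At the second chord the bass is D2. The suspended C#5 lies a seventh above the bass; after resolving down by step to B4, the interval above the bass becomes a sixth.
Suspension figures are named by those two intervals: 7–6.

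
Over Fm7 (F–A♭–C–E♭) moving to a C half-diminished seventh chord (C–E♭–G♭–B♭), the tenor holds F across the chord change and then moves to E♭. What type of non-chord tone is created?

F is a suspension.

The harmony at that moment is C half-diminished seventh chord (C, E♭, G♭, B♭); F is not a chord tone.
It is held over (the same pitch as the preceding F) and left by step down to E♭.
Held over from the previous chord and resolving down by step — a suspension.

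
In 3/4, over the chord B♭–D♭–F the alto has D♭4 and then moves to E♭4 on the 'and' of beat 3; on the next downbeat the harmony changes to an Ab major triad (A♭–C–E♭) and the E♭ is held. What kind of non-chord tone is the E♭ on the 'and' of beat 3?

Anticipation.

The harmony at that moment is B♭ minor triad (B♭, D♭, F); E♭4 is not a chord tone.
It is approached by step up from D♭4 and then sustained as the same pitch into the next harmony.
Arriving early and becoming a chord tone when the harmony changes — an anticipation.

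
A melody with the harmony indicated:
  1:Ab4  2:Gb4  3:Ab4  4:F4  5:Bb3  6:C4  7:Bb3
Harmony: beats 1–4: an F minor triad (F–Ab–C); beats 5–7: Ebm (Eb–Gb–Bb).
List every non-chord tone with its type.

The harmony at that moment is F minor triad (F, Ab, C); Gb4 is not a chord tone.
It is approached by step down from Ab4 and left by step up to Ab4.
Step away and step back to the same note — a neighbor tone (lower neighbor).
The harmony at that moment is Eb minor triad (Eb, Gb, Bb); C4 is not a chord tone.
It is approached by step up from Bb3 and left by step down to Bb3.
Step away and step back to the same note — a neighbor tone (upper neighbor).

Gb4 (beat 2) — neighbor tone; C4 (beat 6) — neighbor tone.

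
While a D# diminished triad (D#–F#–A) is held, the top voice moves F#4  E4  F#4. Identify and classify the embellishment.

E4 is a neighbor tone.

The harmony at that moment is D# diminished triad (D#, F#, A); E4 is not a chord tone.
It is approached by step down from F#4 and left by step up to F#4.
Step away and step back to the same note — a neighbor tone (lower neighbor).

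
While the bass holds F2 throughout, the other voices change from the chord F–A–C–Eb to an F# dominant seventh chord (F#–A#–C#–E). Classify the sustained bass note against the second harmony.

The harmony at that moment is F# dominant seventh chord (F#, A#, C#, E); F2 is not a chord tone.
It is held over (the same pitch as the preceding F2) and then sustained as the same pitch into the next harmony.
Sustained through a change of harmony — a pedal tone.

Pedal tone (pedal point).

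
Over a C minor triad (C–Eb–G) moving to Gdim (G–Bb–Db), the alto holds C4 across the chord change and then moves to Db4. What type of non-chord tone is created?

C4 is a retardation.

The harmony at that moment is G diminished triad (G, Bb, Db); C4 is not a chord tone.
It is held over (the same pitch as the preceding C4) and left by step up to Db4.
Held over from the previous chord and resolving up by step — a retardation.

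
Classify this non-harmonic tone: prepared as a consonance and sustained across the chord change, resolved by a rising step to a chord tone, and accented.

Approach: by preparation — the pitch is first a chord tone, then held (tied or repeated) while the harmony changes under it. Departure: up by step. Metric position: strong.
A prepared dissonance that resolves upward by step — a retardation. (The same figure resolving downward would be a suspension.)

Retardation.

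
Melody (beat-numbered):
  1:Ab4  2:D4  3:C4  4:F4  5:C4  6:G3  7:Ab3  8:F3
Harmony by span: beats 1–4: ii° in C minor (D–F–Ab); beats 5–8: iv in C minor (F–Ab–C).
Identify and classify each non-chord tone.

The harmony at that moment is D diminished triad (D, F, Ab); C4 is not a chord tone.
It is approached by step down from D4 and left by leap up to F4.
Step in, leap out — an escape tone.
The harmony at that moment is F minor triad (F, Ab, C); G3 is not a chord tone.
It is approached by leap down from C4 and left by step up to Ab3.
Leap in, step out — an appoggiatura.

C4 (beat 3) — escape tone; G3 (beat 6) — appoggiatura.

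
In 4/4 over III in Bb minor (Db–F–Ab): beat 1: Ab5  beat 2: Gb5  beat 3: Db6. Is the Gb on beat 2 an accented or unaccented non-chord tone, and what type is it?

The harmony at that moment is Db major triad (Db, F, Ab); Gb5 is not a chord tone.
It is approached by step down from Ab5 and left by leap up to Db6.
Step in, leap out — an escape tone.
It falls on a weak beat, so it is unaccented.

Unaccented escape tone.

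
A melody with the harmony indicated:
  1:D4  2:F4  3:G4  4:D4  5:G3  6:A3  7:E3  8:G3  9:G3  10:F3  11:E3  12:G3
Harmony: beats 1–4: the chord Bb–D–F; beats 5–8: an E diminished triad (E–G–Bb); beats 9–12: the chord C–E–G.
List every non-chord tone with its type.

The harmony at that moment is Bb major triad (Bb, D, F); G4 is not a chord tone.
It is approached by step up from F4 and left by leap down to D4.
Step in, leap out — an escape tone.
The harmony at that moment is E diminished triad (E, G, Bb); A3 is not a chord tone.
It is approached by step up from G3 and left by leap down to E3.
Step in, leap out — an escape tone.
The harmony at that moment is C major triad (C, E, G); F3 is not a chord tone.
It is approached by step down from G3 and left by step down to E3.
Step in, step out in the same direction — a passing tone.

G4 (beat 3) — escape tone; A3 (beat 6) — escape tone; F3 (beat 10) — passing tone.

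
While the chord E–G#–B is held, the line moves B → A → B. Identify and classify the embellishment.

A is a neighbor tone.

The harmony at that moment is E major triad (E, G#, B); A is not a chord tone.
It is approached by step down from B and left by step up to B.
Step away and step back to the same note — a neighbor tone (lower neighbor).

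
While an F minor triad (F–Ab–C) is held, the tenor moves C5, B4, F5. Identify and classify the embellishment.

B4 is an escape tone.

The harmony at that moment is F minor triad (F, Ab, C); B4 is not a chord tone.
It is approached by step down from C5 and left by leap up to F5.
Step in, leap out — an escape tone.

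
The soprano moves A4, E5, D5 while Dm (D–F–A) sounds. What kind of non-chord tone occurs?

The harmony at that moment is D minor triad (D, F, A); E5 is not a chord tone.
It is approached by leap up from A4 and left by step down to D5.
Leap in, step out — an appoggiatura.

E5 is an appoggiatura.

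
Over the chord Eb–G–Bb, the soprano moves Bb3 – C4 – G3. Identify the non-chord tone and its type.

C4 is an escape tone.

The harmony at that moment is Eb major triad (Eb, G, Bb); C4 is not a chord tone.
It is approached by step up from Bb3 and left by leap down to G3.
Step in, leap out — an escape tone.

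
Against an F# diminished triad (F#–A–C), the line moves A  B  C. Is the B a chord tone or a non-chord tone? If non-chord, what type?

Non-chord tone — a passing tone.

The harmony at that moment is F# diminished triad (F#, A, C); B is not a chord tone.
It is approached by step up from A and left by step up to C.
Step in, step out in the same direction — a passing tone.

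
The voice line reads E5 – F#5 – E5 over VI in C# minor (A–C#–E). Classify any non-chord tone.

F#5 is a neighbor tone.

The harmony at that moment is A major triad (A, C#, E); F#5 is not a chord tone.
It is approached by step up from E5 and left by step down to E5.
Step away and step back to the same note — a neighbor tone (upper neighbor).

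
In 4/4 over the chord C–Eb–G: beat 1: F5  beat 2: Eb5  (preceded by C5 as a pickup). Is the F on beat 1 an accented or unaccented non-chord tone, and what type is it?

Accented appoggiatura.

The harmony at that moment is C minor triad (C, Eb, G); F5 is not a chord tone.
It is approached by leap up from C5 and left by step down to Eb5.
Leap in, step out — an appoggiatura.
It falls on the downbeat, so it is accented.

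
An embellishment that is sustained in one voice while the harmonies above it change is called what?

Pedal tone.

Approach: none. Departure: none — a single pitch is sustained while the chords change around it, passing through harmonies that do not contain it.
No melodic motion at all; the dissonance is created entirely by the moving harmonies against the stationary note — a pedal tone (pedal point).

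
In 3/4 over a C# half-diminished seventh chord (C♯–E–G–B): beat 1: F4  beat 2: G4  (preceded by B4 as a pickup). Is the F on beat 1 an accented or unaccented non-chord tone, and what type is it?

The harmony at that moment is C♯ half-diminished seventh chord (C♯, E, G, B); F4 is not a chord tone.
It is approached by leap down from B4 and left by step up to G4.
Leap in, step out — an appoggiatura.
It falls on the downbeat, so it is accented.

Accented appoggiatura.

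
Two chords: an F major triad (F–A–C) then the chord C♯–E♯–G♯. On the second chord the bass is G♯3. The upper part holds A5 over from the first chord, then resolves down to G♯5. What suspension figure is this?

9–8 suspension.

At the second chord the bass is G♯3. The suspended A5 lies a ninth above the bass; after resolving down by step to G♯5, the interval above the bass becomes an octave.
Suspension figures are named by those two intervals: 9–8.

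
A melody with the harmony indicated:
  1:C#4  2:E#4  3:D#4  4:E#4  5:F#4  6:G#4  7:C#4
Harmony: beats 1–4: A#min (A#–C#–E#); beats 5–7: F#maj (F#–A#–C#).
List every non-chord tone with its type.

D#4 (beat 3) — neighbor tone; G#4 (beat 6) — escape tone.

The harmony at that moment is A# minor triad (A#, C#, E#); D#4 is not a chord tone.
It is approached by step down from E#4 and left by step up to E#4.
Step away and step back to the same note — a neighbor tone (lower neighbor).
The harmony at that moment is F# major triad (F#, A#, C#); G#4 is not a chord tone.
It is approached by step up from F#4 and left by leap down to C#4.
Step in, leap out — an escape tone.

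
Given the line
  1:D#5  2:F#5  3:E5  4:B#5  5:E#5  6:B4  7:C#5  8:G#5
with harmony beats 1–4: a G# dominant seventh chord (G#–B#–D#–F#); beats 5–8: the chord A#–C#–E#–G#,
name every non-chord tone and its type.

E5 (beat 3) — escape tone; B4 (beat 6) — appoggiatura.

The harmony at that moment is G# dominant seventh chord (G#, B#, D#, F#); E5 is not a chord tone.
It is approached by step down from F#5 and left by leap up to B#5.
Step in, leap out — an escape tone.
The harmony at that moment is A# minor seventh chord (A#, C#, E#, G#); B4 is not a chord tone.
It is approached by leap down from E#5 and left by step up to C#5.
Leap in, step out — an appoggiatura.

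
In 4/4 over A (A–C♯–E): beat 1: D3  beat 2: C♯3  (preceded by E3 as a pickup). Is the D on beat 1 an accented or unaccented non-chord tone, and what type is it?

Accented passing tone.

The harmony at that moment is A major triad (A, C♯, E); D3 is not a chord tone.
It is approached by step down from E3 and left by step down to C♯3.
Step in, step out in the same direction — a passing tone.
It falls on the downbeat, so it is accented.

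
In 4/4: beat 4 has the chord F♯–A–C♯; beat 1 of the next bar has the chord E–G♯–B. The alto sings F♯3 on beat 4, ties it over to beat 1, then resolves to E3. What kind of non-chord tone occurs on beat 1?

The harmony at that moment is E major triad (E, G♯, B); F♯3 is not a chord tone.
It is held over (the same pitch as the preceding F♯3) and left by step down to E3.
Held over from the previous chord and resolving down by step — a suspension.

Suspension.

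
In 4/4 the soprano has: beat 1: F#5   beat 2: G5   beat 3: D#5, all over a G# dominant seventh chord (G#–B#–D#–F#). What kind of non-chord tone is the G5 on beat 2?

Escape tone.

The harmony at that moment is G# dominant seventh chord (G#, B#, D#, F#); G5 is not a chord tone.
It is approached by step up from F#5 and left by leap down to D#5.
Step in, leap out, on a weak beat — an escape tone.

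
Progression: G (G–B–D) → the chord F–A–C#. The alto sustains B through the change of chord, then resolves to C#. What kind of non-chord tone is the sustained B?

The harmony at that moment is F augmented triad (F, A, C#); B is not a chord tone.
It is held over (the same pitch as the preceding B) and left by step up to C#.
Held over from the previous chord and resolving up by step — a retardation.

B is a retardation.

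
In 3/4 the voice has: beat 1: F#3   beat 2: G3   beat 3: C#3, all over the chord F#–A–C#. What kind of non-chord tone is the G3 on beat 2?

Escape tone.

The harmony at that moment is F# minor triad (F#, A, C#); G3 is not a chord tone.
It is approached by step up from F#3 and left by leap down to C#3.
Step in, leap out, on a weak beat — an escape tone.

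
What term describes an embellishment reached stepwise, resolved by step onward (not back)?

Passing tone.

Approach: by step. Departure: by step, continuing in the same direction.
Stepwise on both sides with no change of direction means the note fills in the space between two different chord tones — a passing tone. (Had it turned back to its starting note it would be a neighbor tone instead.)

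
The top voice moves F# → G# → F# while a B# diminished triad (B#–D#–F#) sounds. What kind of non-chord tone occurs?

G# is a neighbor tone.

The harmony at that moment is B# diminished triad (B#, D#, F#); G# is not a chord tone.
It is approached by step up from F# and left by step down to F#.
Step away and step back to the same note — a neighbor tone (upper neighbor).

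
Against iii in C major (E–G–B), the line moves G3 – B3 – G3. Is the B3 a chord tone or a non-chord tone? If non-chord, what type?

Chord tone (the fifth of E minor triad).

E minor triad contains E, G, B; B is the fifth, so it is a chord tone.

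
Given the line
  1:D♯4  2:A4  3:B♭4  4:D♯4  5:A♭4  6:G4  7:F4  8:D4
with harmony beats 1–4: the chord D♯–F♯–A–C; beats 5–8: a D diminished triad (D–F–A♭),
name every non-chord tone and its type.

B♭4 (beat 3) — escape tone; G4 (beat 6) — passing tone.

The harmony at that moment is D♯ diminished seventh chord (D♯, F♯, A, C); B♭4 is not a chord tone.
It is approached by step up from A4 and left by leap down to D♯4.
Step in, leap out — an escape tone.
The harmony at that moment is D diminished triad (D, F, A♭); G4 is not a chord tone.
It is approached by step down from A♭4 and left by step down to F4.
Step in, step out in the same direction — a passing tone.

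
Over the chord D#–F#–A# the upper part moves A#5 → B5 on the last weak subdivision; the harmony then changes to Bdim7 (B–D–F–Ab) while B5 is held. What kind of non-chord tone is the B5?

The harmony at that moment is D# minor triad (D#, F#, A#); B5 is not a chord tone.
It is approached by step up from A#5 and then sustained as the same pitch into the next harmony.
Arriving early and becoming a chord tone when the harmony changes — an anticipation.

B5 is an anticipation.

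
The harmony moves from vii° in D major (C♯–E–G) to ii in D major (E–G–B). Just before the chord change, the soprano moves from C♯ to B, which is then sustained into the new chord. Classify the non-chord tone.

The harmony at that moment is C♯ diminished triad (C♯, E, G); B is not a chord tone.
It is approached by step down from C♯ and then sustained as the same pitch into the next harmony.
Arriving early and becoming a chord tone when the harmony changes — an anticipation.

B is an anticipation.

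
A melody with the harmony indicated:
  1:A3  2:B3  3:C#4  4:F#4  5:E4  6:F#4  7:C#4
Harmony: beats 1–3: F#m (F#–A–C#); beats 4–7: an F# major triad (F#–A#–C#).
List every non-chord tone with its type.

B3 (beat 2) — passing tone; E4 (beat 5) — neighbor tone.

The harmony at that moment is F# minor triad (F#, A, C#); B3 is not a chord tone.
It is approached by step up from A3 and left by step up to C#4.
Step in, step out in the same direction — a passing tone.
The harmony at that moment is F# major triad (F#, A#, C#); E4 is not a chord tone.
It is approached by step down from F#4 and left by step up to F#4.
Step away and step back to the same note — a neighbor tone (lower neighbor).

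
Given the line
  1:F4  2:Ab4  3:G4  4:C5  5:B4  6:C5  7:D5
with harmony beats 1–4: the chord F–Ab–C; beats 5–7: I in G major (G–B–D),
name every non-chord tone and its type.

G4 (beat 3) — escape tone; C5 (beat 6) — passing tone.

The harmony at that moment is F minor triad (F, Ab, C); G4 is not a chord tone.
It is approached by step down from Ab4 and left by leap up to C5.
Step in, leap out — an escape tone.
The harmony at that moment is G major triad (G, B, D); C5 is not a chord tone.
It is approached by step up from B4 and left by step up to D5.
Step in, step out in the same direction — a passing tone.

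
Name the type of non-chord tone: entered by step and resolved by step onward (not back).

Approach: by step. Departure: by step, continuing in the same direction.
Stepwise on both sides with no change of direction means the note fills in the space between two different chord tones — a passing tone. (Had it turned back to its starting note it would be a neighbor tone instead.)

Passing tone.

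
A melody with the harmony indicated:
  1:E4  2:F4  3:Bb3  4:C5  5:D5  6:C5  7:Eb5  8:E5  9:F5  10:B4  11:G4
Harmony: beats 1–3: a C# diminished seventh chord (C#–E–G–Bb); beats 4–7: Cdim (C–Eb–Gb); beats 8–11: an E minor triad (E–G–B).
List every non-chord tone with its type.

F4 (beat 2) — escape tone; D5 (beat 5) — neighbor tone; F5 (beat 9) — escape tone.

The harmony at that moment is C# diminished seventh chord (C#, E, G, Bb); F4 is not a chord tone.
It is approached by step up from E4 and left by leap down to Bb3.
Step in, leap out — an escape tone.
The harmony at that moment is C diminished triad (C, Eb, Gb); D5 is not a chord tone.
It is approached by step up from C5 and left by step down to C5.
Step away and step back to the same note — a neighbor tone (upper neighbor).
The harmony at that moment is E minor triad (E, G, B); F5 is not a chord tone.
It is approached by step up from E5 and left by leap down to B4.
Step in, leap out — an escape tone.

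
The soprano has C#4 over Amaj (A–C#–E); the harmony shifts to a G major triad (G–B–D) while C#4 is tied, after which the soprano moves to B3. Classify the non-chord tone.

The harmony at that moment is G major triad (G, B, D); C#4 is not a chord tone.
It is held over (the same pitch as the preceding C#4) and left by step down to B3.
Held over from the previous chord and resolving down by step — a suspension.

C#4 is a suspension.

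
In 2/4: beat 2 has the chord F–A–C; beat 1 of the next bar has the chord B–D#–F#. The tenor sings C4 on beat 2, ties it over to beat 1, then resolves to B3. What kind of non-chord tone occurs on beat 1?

Suspension.

The harmony at that moment is B major triad (B, D#, F#); C4 is not a chord tone.
It is held over (the same pitch as the preceding C4) and left by step down to B3.
Held over from the previous chord and resolving down by step — a suspension.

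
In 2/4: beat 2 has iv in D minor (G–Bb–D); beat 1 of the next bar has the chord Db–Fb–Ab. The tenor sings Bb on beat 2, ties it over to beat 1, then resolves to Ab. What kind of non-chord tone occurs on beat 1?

The harmony at that moment is Db minor triad (Db, Fb, Ab); Bb is not a chord tone.
It is held over (the same pitch as the preceding Bb) and left by step down to Ab.
Held over from the previous chord and resolving down by step — a suspension.

Suspension.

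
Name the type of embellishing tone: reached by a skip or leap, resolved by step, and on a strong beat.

Appoggiatura.

Approach: by leap. Departure: by step. Metric position: strong.
Leap in, step out, in a metrically strong position — an appoggiatura. (It is the mirror image of the escape tone, which steps in and leaps out from a weak position.)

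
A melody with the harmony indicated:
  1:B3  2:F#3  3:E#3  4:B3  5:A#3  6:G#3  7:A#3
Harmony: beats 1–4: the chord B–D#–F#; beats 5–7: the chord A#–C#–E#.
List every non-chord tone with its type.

The harmony at that moment is B major triad (B, D#, F#); E#3 is not a chord tone.
It is approached by step down from F#3 and left by leap up to B3.
Step in, leap out — an escape tone.
The harmony at that moment is A# minor triad (A#, C#, E#); G#3 is not a chord tone.
It is approached by step down from A#3 and left by step up to A#3.
Step away and step back to the same note — a neighbor tone (lower neighbor).

E#3 (beat 3) — escape tone; G#3 (beat 6) — neighbor tone.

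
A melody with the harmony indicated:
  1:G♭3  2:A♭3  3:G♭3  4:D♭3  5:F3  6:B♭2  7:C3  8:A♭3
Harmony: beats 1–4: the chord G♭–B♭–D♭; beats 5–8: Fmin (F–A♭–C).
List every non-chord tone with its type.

A♭3 (beat 2) — neighbor tone; B♭2 (beat 6) — appoggiatura.

The harmony at that moment is G♭ major triad (G♭, B♭, D♭); A♭3 is not a chord tone.
It is approached by step up from G♭3 and left by step down to G♭3.
Step away and step back to the same note — a neighbor tone (upper neighbor).
The harmony at that moment is F minor triad (F, A♭, C); B♭2 is not a chord tone.
It is approached by leap down from F3 and left by step up to C3.
Leap in, step out — an appoggiatura.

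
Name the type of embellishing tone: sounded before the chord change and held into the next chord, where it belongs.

Approach: ahead of the chord change (typically by step), so it is dissonant against the current harmony. Departure: none — the same pitch is restated or held and is a chord tone of the new harmony.
Dissonant first, consonant once the harmony catches up: the note simply arrives early — an anticipation. (The reverse timing, consonant first and dissonant after the change, would be a suspension or retardation.)

Anticipation.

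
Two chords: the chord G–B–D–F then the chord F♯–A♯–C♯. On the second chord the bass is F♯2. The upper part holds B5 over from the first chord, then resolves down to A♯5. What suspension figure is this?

4–3 suspension.

At the second chord the bass is F♯2. The suspended B5 lies a fourth above the bass; after resolving down by step to A♯5, the interval above the bass becomes a third.
Suspension figures are named by those two intervals: 4–3.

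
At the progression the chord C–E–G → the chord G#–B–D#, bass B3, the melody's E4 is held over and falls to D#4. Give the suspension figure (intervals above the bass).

At the second chord the bass is B3. The suspended E4 lies a fourth above the bass; after resolving down by step to D#4, the interval above the bass becomes a third.
Suspension figures are named by those two intervals: 4–3.

4–3 suspension.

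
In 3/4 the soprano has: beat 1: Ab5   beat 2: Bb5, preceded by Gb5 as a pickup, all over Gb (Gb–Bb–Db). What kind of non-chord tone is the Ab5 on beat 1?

The harmony at that moment is Gb major triad (Gb, Bb, Db); Ab5 is not a chord tone.
It is approached by step up from Gb5 and left by step up to Bb5.
Step in, step out in the same direction — a passing tone.

Passing tone.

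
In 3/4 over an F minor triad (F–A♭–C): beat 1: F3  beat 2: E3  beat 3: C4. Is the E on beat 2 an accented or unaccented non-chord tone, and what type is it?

The harmony at that moment is F minor triad (F, A♭, C); E3 is not a chord tone.
It is approached by step down from F3 and left by leap up to C4.
Step in, leap out — an escape tone.
It falls on a weak beat, so it is unaccented.

Unaccented escape tone.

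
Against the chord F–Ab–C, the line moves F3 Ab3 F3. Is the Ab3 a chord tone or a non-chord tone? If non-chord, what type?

Chord tone (the third of F minor triad).

F minor triad contains F, Ab, C; Ab is the third, so it is a chord tone.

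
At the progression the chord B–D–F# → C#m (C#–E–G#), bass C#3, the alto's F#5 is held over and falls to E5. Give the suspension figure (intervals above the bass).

At the second chord the bass is C#3. The suspended F#5 lies a fourth above the bass; after resolving down by step to E5, the interval above the bass becomes a third.
Suspension figures are named by those two intervals: 4–3.

4–3 suspension.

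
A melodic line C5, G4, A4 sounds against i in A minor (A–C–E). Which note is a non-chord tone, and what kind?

The harmony at that moment is A minor triad (A, C, E); G4 is not a chord tone.
It is approached by leap down from C5 and left by step up to A4.
Leap in, step out — an appoggiatura.

G4 is an appoggiatura.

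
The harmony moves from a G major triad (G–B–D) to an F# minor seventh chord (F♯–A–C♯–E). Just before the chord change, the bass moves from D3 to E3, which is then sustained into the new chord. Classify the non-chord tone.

The harmony at that moment is G major triad (G, B, D); E3 is not a chord tone.
It is approached by step up from D3 and then sustained as the same pitch into the next harmony.
Arriving early and becoming a chord tone when the harmony changes — an anticipation.

E3 is an anticipation.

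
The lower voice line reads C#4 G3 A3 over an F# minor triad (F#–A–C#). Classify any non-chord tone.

G3 is an appoggiatura.

The harmony at that moment is F# minor triad (F#, A, C#); G3 is not a chord tone.
It is approached by leap down from C#4 and left by step up to A3.
Leap in, step out — an appoggiatura.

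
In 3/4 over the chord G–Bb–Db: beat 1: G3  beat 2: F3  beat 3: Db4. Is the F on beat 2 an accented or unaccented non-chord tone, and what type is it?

Unaccented escape tone.

The harmony at that moment is G diminished triad (G, Bb, Db); F3 is not a chord tone.
It is approached by step down from G3 and left by leap up to Db4.
Step in, leap out — an escape tone.
It falls on a weak beat, so it is unaccented.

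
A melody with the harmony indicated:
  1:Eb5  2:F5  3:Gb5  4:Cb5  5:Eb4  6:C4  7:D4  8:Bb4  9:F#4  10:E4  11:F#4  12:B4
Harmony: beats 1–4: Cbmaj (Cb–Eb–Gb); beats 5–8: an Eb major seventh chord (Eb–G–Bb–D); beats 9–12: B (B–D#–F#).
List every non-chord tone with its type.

The harmony at that moment is Cb major triad (Cb, Eb, Gb); F5 is not a chord tone.
It is approached by step up from Eb5 and left by step up to Gb5.
Step in, step out in the same direction — a passing tone.
The harmony at that moment is Eb major seventh chord (Eb, G, Bb, D); C4 is not a chord tone.
It is approached by leap down from Eb4 and left by step up to D4.
Leap in, step out — an appoggiatura.
The harmony at that moment is B major triad (B, D#, F#); E4 is not a chord tone.
It is approached by step down from F#4 and left by step up to F#4.
Step away and step back to the same note — a neighbor tone (lower neighbor).

F5 (beat 2) — passing tone; C4 (beat 6) — appoggiatura; E4 (beat 10) — neighbor tone.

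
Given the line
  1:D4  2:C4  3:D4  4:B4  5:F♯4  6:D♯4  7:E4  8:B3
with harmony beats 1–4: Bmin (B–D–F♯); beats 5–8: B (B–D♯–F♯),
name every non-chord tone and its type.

The harmony at that moment is B minor triad (B, D, F♯); C4 is not a chord tone.
It is approached by step down from D4 and left by step up to D4.
Step away and step back to the same note — a neighbor tone (lower neighbor).
The harmony at that moment is B major triad (B, D♯, F♯); E4 is not a chord tone.
It is approached by step up from D♯4 and left by leap down to B3.
Step in, leap out — an escape tone.

C4 (beat 2) — neighbor tone; E4 (beat 7) — escape tone.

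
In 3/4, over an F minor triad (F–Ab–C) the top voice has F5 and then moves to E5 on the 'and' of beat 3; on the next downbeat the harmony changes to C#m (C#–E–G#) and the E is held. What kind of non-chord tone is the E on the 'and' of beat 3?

The harmony at that moment is F minor triad (F, Ab, C); E5 is not a chord tone.
It is approached by step down from F5 and then sustained as the same pitch into the next harmony.
Arriving early and becoming a chord tone when the harmony changes — an anticipation.

Anticipation.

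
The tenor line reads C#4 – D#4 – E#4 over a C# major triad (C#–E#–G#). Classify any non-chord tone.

The harmony at that moment is C# major triad (C#, E#, G#); D#4 is not a chord tone.
It is approached by step up from C#4 and left by step up to E#4.
Step in, step out in the same direction — a passing tone.

D#4 is a passing tone.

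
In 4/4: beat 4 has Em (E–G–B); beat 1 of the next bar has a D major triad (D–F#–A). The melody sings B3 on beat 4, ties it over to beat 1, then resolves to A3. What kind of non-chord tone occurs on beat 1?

The harmony at that moment is D major triad (D, F#, A); B3 is not a chord tone.
It is held over (the same pitch as the preceding B3) and left by step down to A3.
Held over from the previous chord and resolving down by step — a suspension.

Suspension.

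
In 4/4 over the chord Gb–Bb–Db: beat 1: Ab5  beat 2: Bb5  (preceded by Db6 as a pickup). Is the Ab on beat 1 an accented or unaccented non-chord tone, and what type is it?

Accented appoggiatura.

The harmony at that moment is Gb major triad (Gb, Bb, Db); Ab5 is not a chord tone.
It is approached by leap down from Db6 and left by step up to Bb5.
Leap in, step out — an appoggiatura.
It falls on the downbeat, so it is accented.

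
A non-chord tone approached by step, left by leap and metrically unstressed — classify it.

Approach: by step. Departure: by leap. Metric position: weak.
Step in, leap out, from a weak position — an escape tone (échappée). (It is the mirror image of the appoggiatura, which leaps in and steps out on a strong beat.)

Escape tone.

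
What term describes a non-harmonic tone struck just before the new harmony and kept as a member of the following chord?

Approach: ahead of the chord change (typically by step), so it is dissonant against the current harmony. Departure: none — the same pitch is restated or held and is a chord tone of the new harmony.
Dissonant first, consonant once the harmony catches up: the note simply arrives early — an anticipation. (The reverse timing, consonant first and dissonant after the change, would be a suspension or retardation.)

Anticipation.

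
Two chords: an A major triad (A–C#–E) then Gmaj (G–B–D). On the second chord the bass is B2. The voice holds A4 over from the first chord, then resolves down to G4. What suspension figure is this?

At the second chord the bass is B2. The suspended A4 lies a seventh above the bass; after resolving down by step to G4, the interval above the bass becomes a sixth.
Suspension figures are named by those two intervals: 7–6.

7–6 suspension.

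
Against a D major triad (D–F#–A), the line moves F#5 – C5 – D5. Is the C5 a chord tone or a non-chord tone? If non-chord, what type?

The harmony at that moment is D major triad (D, F#, A); C5 is not a chord tone.
It is approached by leap down from F#5 and left by step up to D5.
Leap in, step out — an appoggiatura.

Non-chord tone — an appoggiatura.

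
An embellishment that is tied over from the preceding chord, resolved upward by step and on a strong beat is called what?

Approach: by preparation — the pitch is first a chord tone, then held (tied or repeated) while the harmony changes under it. Departure: up by step. Metric position: strong.
A prepared dissonance that resolves upward by step — a retardation. (The same figure resolving downward would be a suspension.)

Retardation.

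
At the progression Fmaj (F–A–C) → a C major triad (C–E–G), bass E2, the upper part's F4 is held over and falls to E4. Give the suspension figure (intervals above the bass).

9–8 suspension.

At the second chord the bass is E2. The suspended F4 lies a ninth above the bass; after resolving down by step to E4, the interval above the bass becomes an octave.
Suspension figures are named by those two intervals: 9–8.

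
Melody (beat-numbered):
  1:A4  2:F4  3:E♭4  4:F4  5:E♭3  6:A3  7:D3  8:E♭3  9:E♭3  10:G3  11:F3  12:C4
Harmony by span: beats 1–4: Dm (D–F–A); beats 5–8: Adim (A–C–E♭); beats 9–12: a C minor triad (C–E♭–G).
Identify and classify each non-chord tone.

E♭4 (beat 3) — neighbor tone; D3 (beat 7) — appoggiatura; F3 (beat 11) — escape tone.

The harmony at that moment is D minor triad (D, F, A); E♭4 is not a chord tone.
It is approached by step down from F4 and left by step up to F4.
Step away and step back to the same note — a neighbor tone (lower neighbor).
The harmony at that moment is A diminished triad (A, C, E♭); D3 is not a chord tone.
It is approached by leap down from A3 and left by step up to E♭3.
Leap in, step out — an appoggiatura.
The harmony at that moment is C minor triad (C, E♭, G); F3 is not a chord tone.
It is approached by step down from G3 and left by leap up to C4.
Step in, leap out — an escape tone.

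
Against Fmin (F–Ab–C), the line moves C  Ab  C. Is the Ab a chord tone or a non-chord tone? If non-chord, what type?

Chord tone (the third of F minor triad).

F minor triad contains F, Ab, C; Ab is the third, so it is a chord tone.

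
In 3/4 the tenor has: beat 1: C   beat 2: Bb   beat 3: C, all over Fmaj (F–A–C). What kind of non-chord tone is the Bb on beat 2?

The harmony at that moment is F major triad (F, A, C); Bb is not a chord tone.
It is approached by step down from C and left by step up to C.
Step away and step back to the same note — a neighbor tone (lower neighbor).

Lower neighbor tone.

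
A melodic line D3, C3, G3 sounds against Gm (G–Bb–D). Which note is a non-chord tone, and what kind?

C3 is an escape tone.

The harmony at that moment is G minor triad (G, Bb, D); C3 is not a chord tone.
It is approached by step down from D3 and left by leap up to G3.
Step in, leap out — an escape tone.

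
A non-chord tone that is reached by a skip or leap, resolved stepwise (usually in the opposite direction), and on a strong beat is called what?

Approach: by leap. Departure: by step. Metric position: strong.
Leap in, step out, in a metrically strong position — an appoggiatura. (It is the mirror image of the escape tone, which steps in and leaps out from a weak position.)

Appoggiatura.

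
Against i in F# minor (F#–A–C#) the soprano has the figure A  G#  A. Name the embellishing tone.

G# is a neighbor tone.

The harmony at that moment is F# minor triad (F#, A, C#); G# is not a chord tone.
It is approached by step down from A and left by step up to A.
Step away and step back to the same note — a neighbor tone (lower neighbor).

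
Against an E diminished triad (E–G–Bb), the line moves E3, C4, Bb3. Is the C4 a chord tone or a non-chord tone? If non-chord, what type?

The harmony at that moment is E diminished triad (E, G, Bb); C4 is not a chord tone.
It is approached by leap up from E3 and left by step down to Bb3.
Leap in, step out — an appoggiatura.

Non-chord tone — an appoggiatura.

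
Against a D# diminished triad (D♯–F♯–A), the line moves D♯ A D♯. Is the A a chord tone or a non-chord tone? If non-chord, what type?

Chord tone (the fifth of D# diminished triad).

D# diminished triad contains D♯, F♯, A; A is the fifth, so it is a chord tone.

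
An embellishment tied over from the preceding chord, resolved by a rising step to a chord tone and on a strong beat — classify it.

Retardation.

Approach: by preparation — the pitch is first a chord tone, then held (tied or repeated) while the harmony changes under it. Departure: up by step. Metric position: strong.
A prepared dissonance that resolves upward by step — a retardation. (The same figure resolving downward would be a suspension.)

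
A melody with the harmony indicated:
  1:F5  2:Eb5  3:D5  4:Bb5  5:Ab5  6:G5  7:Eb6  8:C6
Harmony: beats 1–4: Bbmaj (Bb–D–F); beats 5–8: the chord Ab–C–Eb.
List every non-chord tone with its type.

Eb5 (beat 2) — passing tone; G5 (beat 6) — escape tone.

The harmony at that moment is Bb major triad (Bb, D, F); Eb5 is not a chord tone.
It is approached by step down from F5 and left by step down to D5.
Step in, step out in the same direction — a passing tone.
The harmony at that moment is Ab major triad (Ab, C, Eb); G5 is not a chord tone.
It is approached by step down from Ab5 and left by leap up to Eb6.
Step in, leap out — an escape tone.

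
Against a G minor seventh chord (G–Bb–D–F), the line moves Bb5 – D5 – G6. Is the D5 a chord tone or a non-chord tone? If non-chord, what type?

G minor seventh chord contains G, Bb, D, F; D is the fifth, so it is a chord tone.

Chord tone (the fifth of G minor seventh chord).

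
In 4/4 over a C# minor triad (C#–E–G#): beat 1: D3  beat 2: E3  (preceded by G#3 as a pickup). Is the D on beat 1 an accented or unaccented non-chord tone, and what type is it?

The harmony at that moment is C# minor triad (C#, E, G#); D3 is not a chord tone.
It is approached by leap down from G#3 and left by step up to E3.
Leap in, step out — an appoggiatura.
It falls on the downbeat, so it is accented.

Accented appoggiatura.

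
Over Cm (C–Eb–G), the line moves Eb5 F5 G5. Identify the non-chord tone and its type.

The harmony at that moment is C minor triad (C, Eb, G); F5 is not a chord tone.
It is approached by step up from Eb5 and left by step up to G5.
Step in, step out in the same direction — a passing tone.

F5 is a passing tone.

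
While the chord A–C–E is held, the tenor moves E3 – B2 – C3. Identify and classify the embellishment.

The harmony at that moment is A minor triad (A, C, E); B2 is not a chord tone.
It is approached by leap down from E3 and left by step up to C3.
Leap in, step out — an appoggiatura.

B2 is an appoggiatura.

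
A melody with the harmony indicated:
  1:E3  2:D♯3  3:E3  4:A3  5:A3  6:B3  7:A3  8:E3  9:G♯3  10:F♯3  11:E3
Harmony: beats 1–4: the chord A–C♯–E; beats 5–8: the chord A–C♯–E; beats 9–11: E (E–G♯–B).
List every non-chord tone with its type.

The harmony at that moment is A major triad (A, C♯, E); D♯3 is not a chord tone.
It is approached by step down from E3 and left by step up to E3.
Step away and step back to the same note — a neighbor tone (lower neighbor).
The harmony at that moment is A major triad (A, C♯, E); B3 is not a chord tone.
It is approached by step up from A3 and left by step down to A3.
Step away and step back to the same note — a neighbor tone (upper neighbor).
The harmony at that moment is E major triad (E, G♯, B); F♯3 is not a chord tone.
It is approached by step down from G♯3 and left by step down to E3.
Step in, step out in the same direction — a passing tone.

D♯3 (beat 2) — neighbor tone; B3 (beat 6) — neighbor tone; F♯3 (beat 10) — passing tone.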